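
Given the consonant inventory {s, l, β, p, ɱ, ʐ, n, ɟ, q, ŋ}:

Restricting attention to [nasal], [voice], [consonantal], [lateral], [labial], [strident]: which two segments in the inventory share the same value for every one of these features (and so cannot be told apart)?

Both /ŋ/ and /n/ are [+nasal], [+voice], [+consonantal], [−lateral], [−labial], [−strident]. Since the list omits [coronal] and [dorsal] — which do distinguish the velar nasal from the alveolar nasal — this pair collapses; all other pairs remain distinct.

ŋ, n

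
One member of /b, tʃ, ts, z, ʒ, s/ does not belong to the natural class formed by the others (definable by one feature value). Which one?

b

[strident] (equivalently [labial], [coronal]) groups all but one: /ʒ, ts, s, z, tʃ/ share [+strident] while /b/ (voiced bilabial stop) alone is [−strident]. Removing any other segment would not leave a single-feature class that excludes it.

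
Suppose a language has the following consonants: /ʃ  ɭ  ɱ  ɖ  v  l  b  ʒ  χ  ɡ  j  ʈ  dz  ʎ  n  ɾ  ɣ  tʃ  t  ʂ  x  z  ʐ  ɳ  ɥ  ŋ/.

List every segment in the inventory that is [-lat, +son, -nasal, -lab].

j, ɾ

The [-lateral] segments are /ʃ, ɱ, ɖ, v, b, ʒ, χ, ɡ, j, ʈ, dz, n, ɾ, ɣ, tʃ, t, ʂ, x, z, ʐ, ɳ, ɥ, ŋ/.
Within that set, [+sonorant] gives /ɱ, j, n, ɾ, ɳ, ɥ, ŋ/.
Among these, [-nasal] gives /j, ɾ, ɥ/.
Of those, [-labial] leaves /j, ɾ/.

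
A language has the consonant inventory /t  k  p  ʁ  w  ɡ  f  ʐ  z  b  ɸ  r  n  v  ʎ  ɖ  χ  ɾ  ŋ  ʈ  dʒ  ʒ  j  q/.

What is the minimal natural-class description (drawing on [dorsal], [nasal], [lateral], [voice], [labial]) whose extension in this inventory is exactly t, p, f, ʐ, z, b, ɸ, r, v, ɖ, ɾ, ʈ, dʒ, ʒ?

[-nasal, -dorsal]

Every target segment is [-nasal], [-dorsal]; each remaining inventory member fails at least one of these. Each conjunct is needed — [-dorsal] alone would also admit /n/; [-nasal] alone would also admit /k, ʁ, w, ɡ, …/ — and no other single listed feature has exactly this extension, so two is the minimum.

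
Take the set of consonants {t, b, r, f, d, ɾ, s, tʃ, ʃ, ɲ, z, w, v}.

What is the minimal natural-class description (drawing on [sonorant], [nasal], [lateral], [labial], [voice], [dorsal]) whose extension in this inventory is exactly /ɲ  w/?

Every target segment is [+dorsal] and no other inventory member is, so one feature is enough.

[+dorsal]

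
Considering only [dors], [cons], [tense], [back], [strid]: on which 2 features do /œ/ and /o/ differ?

/œ/ (mid front rounded lax vowel) and /o/ (mid back rounded tense vowel) agree on [+dorsal], [−consonantal], [−strident]. They differ on [back] (/œ/ [−], /o/ [+]), [tense] (/œ/ [−], /o/ [+]).

[back], [tense]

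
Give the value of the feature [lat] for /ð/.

[-lateral]

/ð/ is the voiced dental fricative. The feature [lateral] marks segments produced with airflow around the side(s) of the tongue; /ð/ lacks this property, so it is [-lateral].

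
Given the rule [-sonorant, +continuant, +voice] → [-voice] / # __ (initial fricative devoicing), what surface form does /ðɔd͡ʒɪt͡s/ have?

The only segment in the rule's environment that also matches [-sonorant, +continuant, +voice] is /ð/. Applying [-voice] turns the voiced dental fricative into /θ/ (voiceless dental fricative), giving [θɔd͡ʒɪt͡s].

[θɔd͡ʒɪt͡s]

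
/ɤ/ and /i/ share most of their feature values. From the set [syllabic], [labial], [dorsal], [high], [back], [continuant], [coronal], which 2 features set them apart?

/ɤ/ is the mid back unrounded tense vowel and /i/ is the high front unrounded tense vowel. Both are [+syllabic], [-labial], [+dorsal], [+continuant], [-coronal]. /ɤ/ is [-high] while /i/ is [+high]; /ɤ/ is [+back] while /i/ is [-back], so the distinguishing features are [high], [back].

[high], [back]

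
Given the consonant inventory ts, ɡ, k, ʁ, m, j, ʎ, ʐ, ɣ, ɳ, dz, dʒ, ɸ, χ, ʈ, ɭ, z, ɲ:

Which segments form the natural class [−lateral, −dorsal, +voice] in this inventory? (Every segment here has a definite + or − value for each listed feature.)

First, the [−lateral] segments are /ts, ɡ, k, ʁ, m, j, ʐ, ɣ, ɳ, dz, dʒ, ɸ, χ, ʈ, z, ɲ/.
Within that set, [−dorsal] gives /ts, m, ʐ, ɳ, dz, dʒ, ɸ, ʈ, z/.
Within that set, [+voice] leaves /m, ʐ, ɳ, dz, dʒ, z/.

m, ʐ, ɳ, dz, dʒ, z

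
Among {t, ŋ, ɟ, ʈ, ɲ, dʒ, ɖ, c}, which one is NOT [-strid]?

dʒ

Every segment except /dʒ/ is [-strident]. /dʒ/ (voiced postalveolar affricate) is [+strident], so it is the exception.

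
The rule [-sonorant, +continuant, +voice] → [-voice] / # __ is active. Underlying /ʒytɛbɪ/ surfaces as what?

Only the initial segment /ʒ/ is both word-initial and matches the structural description. It is a voiced postalveolar fricative, so [-sonorant, +continuant, +voice] holds; changing it to [-voice] with all other features held fixed yields /ʃ/ (voiceless postalveolar fricative). No other segment meets both the structural description and the environment, so the output is [ʃytɛbɪ].

[ʃytɛbɪ]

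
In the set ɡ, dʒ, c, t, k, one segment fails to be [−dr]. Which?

dʒ

Every segment except /dʒ/ is [−delayed release]. /dʒ/ (voiced postalveolar affricate) is [+delayed release], so it is the exception.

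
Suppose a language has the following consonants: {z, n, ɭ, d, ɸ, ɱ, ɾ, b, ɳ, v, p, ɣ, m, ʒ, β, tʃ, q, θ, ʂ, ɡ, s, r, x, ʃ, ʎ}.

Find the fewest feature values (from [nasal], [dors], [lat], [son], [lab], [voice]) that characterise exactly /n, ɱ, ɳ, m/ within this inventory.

Every target segment is [+nasal] and no other inventory member is, so one feature is enough.

[+nasal]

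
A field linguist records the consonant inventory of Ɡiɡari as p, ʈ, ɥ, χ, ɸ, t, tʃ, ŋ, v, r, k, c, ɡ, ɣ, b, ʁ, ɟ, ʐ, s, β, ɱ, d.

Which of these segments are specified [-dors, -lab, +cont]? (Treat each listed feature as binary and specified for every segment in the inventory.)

Checking each segment against [-dorsal], [-labial], [+continuant]: /r/ (alveolar trill), /ʐ/ (voiced retroflex fricative), /s/ (voiceless alveolar fricative) satisfy every feature; every other segment in the inventory fails at least one.

r, ʐ, s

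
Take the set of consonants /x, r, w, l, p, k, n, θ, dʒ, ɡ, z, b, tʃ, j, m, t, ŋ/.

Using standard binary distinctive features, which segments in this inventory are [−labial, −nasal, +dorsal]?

Eliminate segments failing any feature: /r, l, θ, dʒ, z, tʃ, t/ are [−dorsal]; /w, p, b, m/ are [+labial]; /n, ŋ/ are [+nasal]. The remaining /x, k, ɡ, j/ satisfy [−labial], [−nasal], [+dorsal].

x, k, ɡ, j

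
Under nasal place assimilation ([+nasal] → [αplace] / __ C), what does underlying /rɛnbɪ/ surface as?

[rɛmbɪ]

/n/ sits before the [+labial] consonant /b/, so it takes on [+labial] and surfaces as /m/. The rest of the form is unaffected: [rɛmbɪ].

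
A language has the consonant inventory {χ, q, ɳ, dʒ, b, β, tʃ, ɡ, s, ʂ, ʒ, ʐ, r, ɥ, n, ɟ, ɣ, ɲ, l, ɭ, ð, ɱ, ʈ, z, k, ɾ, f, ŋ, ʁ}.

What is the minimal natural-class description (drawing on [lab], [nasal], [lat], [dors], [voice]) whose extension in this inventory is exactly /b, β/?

Every target segment is [+voice], [−nasal], [+labial], [−dorsal]; each remaining inventory member fails at least one of these. Each conjunct is needed — [−nasal, +labial, −dorsal] alone would also admit /f/; [+voice, +labial, −dorsal] alone would also admit /ɱ/; [+voice, −nasal, −dorsal] alone would also admit /dʒ, ʒ, ʐ, r, …/; [+voice, −nasal, +labial] alone would also admit /ɥ/ — and no other combination of three listed features has exactly this extension, so four is the minimum.

[+voice, −nasal, +lab, −dors]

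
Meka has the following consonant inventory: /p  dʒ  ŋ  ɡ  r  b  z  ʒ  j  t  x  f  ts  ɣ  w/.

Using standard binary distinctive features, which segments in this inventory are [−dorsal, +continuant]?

r, z, ʒ, f

Checking each segment against [−dorsal], [+continuant]: /r/ (alveolar trill), /z/ (voiced alveolar fricative), /ʒ/ (voiced postalveolar fricative), /f/ (voiceless labiodental fricative) satisfy every feature; every other segment in the inventory fails at least one.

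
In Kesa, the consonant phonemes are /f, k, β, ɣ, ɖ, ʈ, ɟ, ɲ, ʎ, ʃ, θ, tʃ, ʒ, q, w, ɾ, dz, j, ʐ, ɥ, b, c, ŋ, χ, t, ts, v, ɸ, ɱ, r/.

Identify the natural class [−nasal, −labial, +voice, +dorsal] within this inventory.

ɣ, ɟ, ʎ, j

First, the [−nasal] segments are /f, k, β, ɣ, ɖ, ʈ, ɟ, ʎ, ʃ, θ, tʃ, ʒ, q, w, ɾ, dz, j, ʐ, ɥ, b, c, χ, t, ts, v, ɸ, r/.
Within that set, [−labial] gives /k, ɣ, ɖ, ʈ, ɟ, ʎ, ʃ, θ, tʃ, ʒ, q, ɾ, dz, j, ʐ, c, χ, t, ts, r/.
Intersecting with [+voice] gives /ɣ, ɖ, ɟ, ʎ, ʒ, ɾ, dz, j, ʐ, r/.
Of those, [+dorsal] leaves /ɣ, ɟ, ʎ, j/.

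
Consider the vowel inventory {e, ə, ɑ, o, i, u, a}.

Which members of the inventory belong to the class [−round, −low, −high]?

Among the inventory, the [−round] segments are /e, ə, ɑ, i, a/.
Within that set, [−low] gives /e, ə, i/.
Intersecting with [−high] leaves /e, ə/.

e, ə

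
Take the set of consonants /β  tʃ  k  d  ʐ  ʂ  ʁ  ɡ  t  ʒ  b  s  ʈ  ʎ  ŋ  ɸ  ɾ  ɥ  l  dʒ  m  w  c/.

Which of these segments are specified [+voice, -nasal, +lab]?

Checking each segment against [+voice], [-nasal], [+labial]: /β/ (voiced bilabial fricative), /b/ (voiced bilabial stop), /ɥ/ (labial-palatal glide), /w/ (labial-velar glide) satisfy every feature; every other segment in the inventory fails at least one.

β, b, ɥ, w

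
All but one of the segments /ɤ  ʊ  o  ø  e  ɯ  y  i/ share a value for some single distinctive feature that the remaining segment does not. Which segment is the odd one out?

The remaining segments after removing /ʊ/ share [+tense]; /ʊ/ (high back rounded lax vowel) is [-tense]. For every other candidate removal, the leftover set fails to share any single feature value that the removed segment lacks.

ʊ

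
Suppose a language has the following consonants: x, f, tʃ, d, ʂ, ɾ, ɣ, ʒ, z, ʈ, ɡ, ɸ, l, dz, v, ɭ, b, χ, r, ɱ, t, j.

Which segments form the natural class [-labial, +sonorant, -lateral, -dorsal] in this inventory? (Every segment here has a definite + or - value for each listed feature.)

First, the [-labial] segments are /x, tʃ, d, ʂ, ɾ, ɣ, ʒ, z, ʈ, ɡ, l, dz, ɭ, χ, r, t, j/.
Intersecting with [+sonorant] gives /ɾ, l, ɭ, r, j/.
Intersecting with [-lateral] gives /ɾ, r, j/.
Then [-dorsal] leaves /ɾ, r/.

ɾ, r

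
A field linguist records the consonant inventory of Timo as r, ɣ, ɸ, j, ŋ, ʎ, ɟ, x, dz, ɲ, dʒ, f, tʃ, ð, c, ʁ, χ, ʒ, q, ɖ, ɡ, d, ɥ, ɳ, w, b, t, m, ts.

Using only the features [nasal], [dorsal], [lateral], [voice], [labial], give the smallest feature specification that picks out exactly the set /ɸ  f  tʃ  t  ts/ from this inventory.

[−voice, −dorsal]

The class [−voice], [−dorsal] has exactly /ɸ, f, tʃ, t, ts/ as its extension in this inventory. No smaller conjunction from the listed features achieves this: [−dorsal] alone would also admit /r, dz, dʒ, ð, …/; [−voice] alone would also admit /x, c, χ, q/; and checking the remaining single features turns up none with this extension.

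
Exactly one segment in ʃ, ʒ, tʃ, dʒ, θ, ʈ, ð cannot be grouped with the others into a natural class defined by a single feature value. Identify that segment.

ʈ

[distributed] groups all but one: /ʒ, tʃ, dʒ, θ, ð, ʃ/ share [+distributed] while /ʈ/ (voiceless retroflex stop) alone is [-distributed]. Removing any other segment would not leave a single-feature class that excludes it.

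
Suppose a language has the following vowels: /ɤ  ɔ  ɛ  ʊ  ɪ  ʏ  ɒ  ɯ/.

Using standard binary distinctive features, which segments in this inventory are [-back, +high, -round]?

Checking each segment against [-back], [+high], [-round]: /ɪ/ (high front unrounded lax vowel) satisfies every feature; every other segment in the inventory fails at least one.

ɪ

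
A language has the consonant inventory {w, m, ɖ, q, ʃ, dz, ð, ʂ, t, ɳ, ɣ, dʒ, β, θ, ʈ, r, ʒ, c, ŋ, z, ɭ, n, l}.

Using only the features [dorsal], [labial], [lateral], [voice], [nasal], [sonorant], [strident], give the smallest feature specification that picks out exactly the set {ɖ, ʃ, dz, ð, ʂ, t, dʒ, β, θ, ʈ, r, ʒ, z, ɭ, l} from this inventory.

/ɖ, ʃ, dz, ð, ʂ, t, dʒ, β, θ, ʈ, r, ʒ, z, ɭ, l/ are all [−nasal], [−dorsal], and no other segment in the inventory matches both values. Dropping any one of them over-generates: [−dorsal] alone would also admit /m, ɳ, n/; [−nasal] alone would also admit /w, q, ɣ, c/. No other single listed feature picks out exactly this set either, so fewer than two features will not do.

[−nasal, −dorsal]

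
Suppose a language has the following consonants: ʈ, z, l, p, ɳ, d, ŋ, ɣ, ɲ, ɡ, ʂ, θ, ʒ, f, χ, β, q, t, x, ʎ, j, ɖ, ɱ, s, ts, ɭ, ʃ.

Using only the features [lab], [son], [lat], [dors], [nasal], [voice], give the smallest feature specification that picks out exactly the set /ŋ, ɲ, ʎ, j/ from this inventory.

/ŋ, ɲ, ʎ, j/ are all [+sonorant], [+dorsal], and no other segment in the inventory matches both values. Dropping any one of them over-generates: [+dorsal] alone would also admit /ɣ, ɡ, χ, q, …/; [+sonorant] alone would also admit /l, ɳ, ɱ, ɭ/. No other single listed feature picks out exactly this set either, so fewer than two features will not do.

[+son, +dors]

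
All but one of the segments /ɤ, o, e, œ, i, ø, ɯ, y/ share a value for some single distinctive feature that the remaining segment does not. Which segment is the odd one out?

œ

[tense] groups all but one: /e, ø, ɯ, i, ɤ, o, y/ share [+tense] while /œ/ (mid front rounded lax vowel) alone is [-tense]. Removing any other segment would not leave a single-feature class that excludes it.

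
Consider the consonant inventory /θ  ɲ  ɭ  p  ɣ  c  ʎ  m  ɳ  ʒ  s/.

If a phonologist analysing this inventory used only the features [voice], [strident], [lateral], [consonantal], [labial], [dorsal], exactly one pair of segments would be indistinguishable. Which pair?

ɲ, ɣ

Both /ɲ/ and /ɣ/ are [+voice], [−strident], [−lateral], [+consonantal], [−labial], [+dorsal]. Since the list omits [sonorant], [nasal], [continuant] and [back] — which do distinguish the palatal nasal from the voiced velar fricative — this pair collapses; all other pairs remain distinct.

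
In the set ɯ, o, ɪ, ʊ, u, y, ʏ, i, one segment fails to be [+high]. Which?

o

/u, ʏ, i, ɪ, ʊ, y, ɯ/ are all [+high]; /o/ (mid back rounded tense vowel) is [−high].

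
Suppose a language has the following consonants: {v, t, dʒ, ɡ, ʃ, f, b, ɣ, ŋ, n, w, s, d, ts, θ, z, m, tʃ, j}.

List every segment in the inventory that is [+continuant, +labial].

v, f, w

Among the inventory, the [+continuant] segments are /v, ʃ, f, ɣ, w, s, θ, z, j/.
Of those, [+labial] leaves /v, f, w/.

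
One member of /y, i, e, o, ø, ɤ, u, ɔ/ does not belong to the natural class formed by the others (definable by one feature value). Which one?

ɔ

/e, y, i, u, ɤ, ø, o/ are all [+tense], but /ɔ/ (mid back rounded lax vowel) is [−tense]. No other single segment can be removed to leave a set sharing one feature value that the removed segment lacks, so /ɔ/ is the odd one out.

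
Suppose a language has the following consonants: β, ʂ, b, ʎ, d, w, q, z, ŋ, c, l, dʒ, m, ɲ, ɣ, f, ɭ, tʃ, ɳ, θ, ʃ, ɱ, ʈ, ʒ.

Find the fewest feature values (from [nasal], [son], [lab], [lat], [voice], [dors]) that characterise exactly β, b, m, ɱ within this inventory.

[+voice, +lab, -dors]

/β, b, m, ɱ/ are all [+voice], [+labial], [-dorsal], and no other segment in the inventory matches all three values. Dropping any one of them over-generates: [+labial, -dorsal] alone would also admit /f/; [+voice, -dorsal] alone would also admit /d, z, l, dʒ, …/; [+voice, +labial] alone would also admit /w/. No other combination of two listed features picks out exactly this set either, so fewer than three features will not do.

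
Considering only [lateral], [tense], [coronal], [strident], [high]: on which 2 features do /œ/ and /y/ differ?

The two segments share [−lateral], [−coronal], [−strident]. The only features from the list on which they differ: /œ/ is [−high] while /y/ is [+high]; /œ/ is [−tense] while /y/ is [+tense].

[high], [tense]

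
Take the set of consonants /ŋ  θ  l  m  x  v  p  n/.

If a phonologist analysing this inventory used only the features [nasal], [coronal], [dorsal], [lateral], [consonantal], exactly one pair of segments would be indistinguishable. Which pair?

/v/ (voiced labiodental fricative) and /p/ (voiceless bilabial stop) are both [-nasal], [-coronal], [-dorsal], [-lateral], [+consonantal], so none of the listed features separates them. (They do differ in [voice] and [continuant], which are not among the given features.) Every other pair in the inventory differs on at least one listed feature.

v, p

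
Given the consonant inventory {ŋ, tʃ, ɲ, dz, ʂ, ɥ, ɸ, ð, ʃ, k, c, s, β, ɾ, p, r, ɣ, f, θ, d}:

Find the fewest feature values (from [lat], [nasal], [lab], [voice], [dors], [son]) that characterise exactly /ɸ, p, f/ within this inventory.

[-voice, +lab]

/ɸ, p, f/ are all [-voice], [+labial], and no other segment in the inventory matches both values. Dropping any one of them over-generates: [+labial] alone would also admit /ɥ, β/; [-voice] alone would also admit /tʃ, ʂ, ʃ, k, …/. No other single listed feature picks out exactly this set either, so fewer than two features will not do.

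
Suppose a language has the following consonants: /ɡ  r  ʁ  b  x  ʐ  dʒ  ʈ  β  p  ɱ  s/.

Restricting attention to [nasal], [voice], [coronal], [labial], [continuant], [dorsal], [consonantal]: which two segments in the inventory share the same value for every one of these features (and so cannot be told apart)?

Both /ʐ/ and /r/ are [-nasal], [+voice], [+coronal], [-labial], [+continuant], [-dorsal], [+consonantal]. Since the list omits [sonorant], [strident] and [anterior] — which do distinguish the voiced retroflex fricative from the alveolar trill — this pair collapses; all other pairs remain distinct.

ʐ, r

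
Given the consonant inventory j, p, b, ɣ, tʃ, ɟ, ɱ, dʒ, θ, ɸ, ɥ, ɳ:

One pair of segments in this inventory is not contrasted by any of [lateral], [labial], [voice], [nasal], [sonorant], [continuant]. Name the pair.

Both /dʒ/ and /ɟ/ are [−lateral], [−labial], [+voice], [−nasal], [−sonorant], [−continuant]. Since the list omits [strident], [delayed release] and [dorsal] — which do distinguish the voiced postalveolar affricate from the voiced palatal stop — this pair collapses; all other pairs remain distinct.

dʒ, ɟ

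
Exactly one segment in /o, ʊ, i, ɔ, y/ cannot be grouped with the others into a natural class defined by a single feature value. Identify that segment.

i

The remaining segments after removing /i/ share [+round]; /i/ (high front unrounded tense vowel) is [-round]. For every other candidate removal, the leftover set fails to share any single feature value that the removed segment lacks.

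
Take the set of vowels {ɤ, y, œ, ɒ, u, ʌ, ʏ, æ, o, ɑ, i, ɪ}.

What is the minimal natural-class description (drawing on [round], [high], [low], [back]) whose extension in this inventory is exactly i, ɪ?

[+high, −round]

Every target segment is [+high], [−round]; each remaining inventory member fails at least one of these. Each conjunct is needed — [−round] alone would also admit /ɤ, ʌ, æ, ɑ/; [+high] alone would also admit /y, u, ʏ/ — and no other single listed feature has exactly this extension, so two is the minimum.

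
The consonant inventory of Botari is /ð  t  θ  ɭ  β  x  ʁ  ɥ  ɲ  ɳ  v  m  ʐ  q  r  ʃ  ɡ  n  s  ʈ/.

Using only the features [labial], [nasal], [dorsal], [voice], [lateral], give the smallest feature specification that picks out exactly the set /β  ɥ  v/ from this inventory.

The class [−nasal], [+labial] has exactly /β, ɥ, v/ as its extension in this inventory. No smaller conjunction from the listed features achieves this: [+labial] alone would also admit /m/; [−nasal] alone would also admit /ð, t, θ, ɭ, …/; and checking the remaining single features turns up none with this extension.

[−nasal, +labial]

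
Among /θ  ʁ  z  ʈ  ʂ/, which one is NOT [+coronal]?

Every segment except /ʁ/ is [+coronal]. /ʁ/ (voiced uvular fricative) is [-coronal], so it is the exception.

ʁ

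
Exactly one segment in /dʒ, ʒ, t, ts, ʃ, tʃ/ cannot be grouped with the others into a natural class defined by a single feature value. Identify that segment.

/ʃ, tʃ, dʒ, ʒ, ts/ are all [+strident], but /t/ (voiceless alveolar stop) is [−strident]. No other single segment can be removed to leave a set sharing one feature value that the removed segment lacks, so /t/ is the odd one out.

t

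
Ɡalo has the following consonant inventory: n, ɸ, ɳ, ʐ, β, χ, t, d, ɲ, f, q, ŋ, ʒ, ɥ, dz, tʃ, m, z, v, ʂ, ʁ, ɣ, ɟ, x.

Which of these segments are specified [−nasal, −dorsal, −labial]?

ʐ, t, d, ʒ, dz, tʃ, z, ʂ

Eliminate segments failing any feature: /n, ɳ, ɲ, ŋ, m/ are [+nasal]; /ɸ, β, f, v/ are [+labial]; /χ, q, ɥ, ʁ, ɣ, ɟ, x/ are [+dorsal]. The remaining /ʐ, t, d, ʒ, dz, tʃ, z, ʂ/ satisfy [−nasal], [−dorsal], [−labial].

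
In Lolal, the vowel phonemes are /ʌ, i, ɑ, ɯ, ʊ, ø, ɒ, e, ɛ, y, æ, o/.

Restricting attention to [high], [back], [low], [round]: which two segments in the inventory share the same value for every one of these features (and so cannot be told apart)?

/ɛ/ (mid front unrounded lax vowel) and /e/ (mid front unrounded tense vowel) are both [-high], [-back], [-low], [-round], so none of the listed features separates them. (They do differ in [tense], which is not among the given features.) Every other pair in the inventory differs on at least one listed feature.

ɛ, e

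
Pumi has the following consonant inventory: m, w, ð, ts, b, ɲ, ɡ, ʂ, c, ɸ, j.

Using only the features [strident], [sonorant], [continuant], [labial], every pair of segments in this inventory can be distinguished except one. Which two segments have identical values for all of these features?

c, ɡ

/c/ (voiceless palatal stop) and /ɡ/ (voiced velar stop) are both [−strident], [−sonorant], [−continuant], [−labial], so none of the listed features separates them. (They do differ in [voice] and [back], which are not among the given features.) Every other pair in the inventory differs on at least one listed feature.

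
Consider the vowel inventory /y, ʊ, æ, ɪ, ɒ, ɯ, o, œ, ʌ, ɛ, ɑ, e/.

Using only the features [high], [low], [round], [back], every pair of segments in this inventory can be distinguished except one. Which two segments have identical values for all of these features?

On the given features, /e/ and /ɛ/ have an identical profile: [−high], [−low], [−round], [−back]. No other two segments in the inventory coincide on all 4 features. (They do differ in [tense], which is not among the given features.)

e, ɛ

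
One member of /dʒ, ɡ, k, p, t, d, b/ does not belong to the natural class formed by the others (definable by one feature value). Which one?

dʒ

/k, p, t, d, b, ɡ/ are all [−delayed release], but /dʒ/ (voiced postalveolar affricate) is [+delayed release]. No other single segment can be removed to leave a set sharing one feature value that the removed segment lacks, so /dʒ/ is the odd one out.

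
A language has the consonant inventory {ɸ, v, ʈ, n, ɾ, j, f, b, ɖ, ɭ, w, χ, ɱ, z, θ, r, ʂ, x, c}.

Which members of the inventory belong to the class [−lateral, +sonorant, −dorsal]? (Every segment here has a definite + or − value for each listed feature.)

Checking each segment against [−lateral], [+sonorant], [−dorsal]: /n/ (alveolar nasal), /ɾ/ (alveolar tap), /ɱ/ (labiodental nasal), /r/ (alveolar trill) satisfy every feature; every other segment in the inventory fails at least one.

n, ɾ, ɱ, r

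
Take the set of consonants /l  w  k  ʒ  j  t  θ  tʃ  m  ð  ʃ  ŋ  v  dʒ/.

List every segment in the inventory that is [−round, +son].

Checking each segment against [−round], [+sonorant]: /l/ (alveolar lateral approximant), /j/ (palatal glide), /m/ (bilabial nasal), /ŋ/ (velar nasal) satisfy every feature; every other segment in the inventory fails at least one.

l, j, m, ŋ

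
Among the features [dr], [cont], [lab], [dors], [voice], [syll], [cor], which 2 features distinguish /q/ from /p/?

/q/ is the voiceless uvular stop and /p/ is the voiceless bilabial stop. Both are [−delayed release], [−continuant], [−voice], [−syllabic], [−coronal]. /q/ is [−labial] while /p/ is [+labial]; /q/ is [+dorsal] while /p/ is [−dorsal], so the distinguishing features are [labial], [dorsal].

[labial], [dorsal]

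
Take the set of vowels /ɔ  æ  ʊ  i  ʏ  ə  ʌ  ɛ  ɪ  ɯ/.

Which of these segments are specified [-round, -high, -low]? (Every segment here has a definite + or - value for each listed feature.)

The [-round] segments are /æ, i, ə, ʌ, ɛ, ɪ, ɯ/.
Within that set, [-high] gives /æ, ə, ʌ, ɛ/.
Within that set, [-low] leaves /ə, ʌ, ɛ/.

ə, ʌ, ɛ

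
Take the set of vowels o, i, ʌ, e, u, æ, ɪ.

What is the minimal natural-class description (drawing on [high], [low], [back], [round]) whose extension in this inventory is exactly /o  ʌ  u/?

[+back]

Every target segment is [+back] and no other inventory member is, so one feature is enough.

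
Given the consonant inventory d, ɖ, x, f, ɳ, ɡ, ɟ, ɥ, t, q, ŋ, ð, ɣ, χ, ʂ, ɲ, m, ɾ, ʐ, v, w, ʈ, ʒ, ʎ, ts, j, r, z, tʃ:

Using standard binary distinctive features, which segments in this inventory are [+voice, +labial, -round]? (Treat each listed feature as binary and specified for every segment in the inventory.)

Eliminate segments failing any feature: /d, ɖ, ɳ, ɡ, ɟ, ŋ, ð, ɣ, ɲ, ɾ, ʐ, ʒ, ʎ, j, r, z/ are [-labial]; /x, f, t, q, χ, ʂ, ʈ, ts, tʃ/ are [-voice]; /ɥ, w/ are [+round]. The remaining /m, v/ satisfy [+voice], [+labial], [-round].

m, v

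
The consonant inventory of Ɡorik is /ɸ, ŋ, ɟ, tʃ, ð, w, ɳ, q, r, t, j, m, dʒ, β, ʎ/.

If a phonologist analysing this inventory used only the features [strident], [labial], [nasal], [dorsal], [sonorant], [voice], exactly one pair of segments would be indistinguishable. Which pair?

ʎ, j

Both /ʎ/ and /j/ are [-strident], [-labial], [-nasal], [+dorsal], [+sonorant], [+voice]. Since the list omits [lateral] — which does distinguish the palatal lateral approximant from the palatal glide — this pair collapses; all other pairs remain distinct.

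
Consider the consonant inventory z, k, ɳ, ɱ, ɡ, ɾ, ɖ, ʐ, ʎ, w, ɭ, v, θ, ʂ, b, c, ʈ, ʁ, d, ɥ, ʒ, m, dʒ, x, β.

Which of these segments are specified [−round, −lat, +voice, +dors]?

Checking each segment against [−round], [−lateral], [+voice], [+dorsal]: /ɡ/ (voiced velar stop), /ʁ/ (voiced uvular fricative) satisfy every feature; every other segment in the inventory fails at least one.

ɡ, ʁ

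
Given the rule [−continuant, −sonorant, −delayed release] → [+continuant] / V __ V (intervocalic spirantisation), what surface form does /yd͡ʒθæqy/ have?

[yd͡ʒθæχy]

The only segment in the rule's environment that also matches [−continuant, −sonorant, −delayed release] is /q/. Applying [+continuant] turns the voiceless uvular stop into /χ/ (voiceless uvular fricative), giving [yd͡ʒθæχy].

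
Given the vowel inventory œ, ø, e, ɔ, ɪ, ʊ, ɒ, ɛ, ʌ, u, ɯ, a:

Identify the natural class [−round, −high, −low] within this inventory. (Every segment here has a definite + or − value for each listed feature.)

Checking each segment against [−round], [−high], [−low]: /e/ (mid front unrounded tense vowel), /ɛ/ (mid front unrounded lax vowel), /ʌ/ (mid back unrounded lax vowel) satisfy every feature; every other segment in the inventory fails at least one.

e, ɛ, ʌ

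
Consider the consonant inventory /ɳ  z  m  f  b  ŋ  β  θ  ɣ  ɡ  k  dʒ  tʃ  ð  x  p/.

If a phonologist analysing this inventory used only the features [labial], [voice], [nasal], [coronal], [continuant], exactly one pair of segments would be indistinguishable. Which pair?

On the given features, /ð/ and /z/ have an identical profile: [-labial], [+voice], [-nasal], [+coronal], [+continuant]. No other two segments in the inventory coincide on all 5 features. (They do differ in [strident] and [distributed], which are not among the given features.)

ð, z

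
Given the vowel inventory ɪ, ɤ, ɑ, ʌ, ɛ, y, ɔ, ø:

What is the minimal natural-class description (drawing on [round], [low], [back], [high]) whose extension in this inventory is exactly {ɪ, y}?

[+high]

/ɪ, y/ are exactly the [+high] segments in the inventory, so a single feature suffices.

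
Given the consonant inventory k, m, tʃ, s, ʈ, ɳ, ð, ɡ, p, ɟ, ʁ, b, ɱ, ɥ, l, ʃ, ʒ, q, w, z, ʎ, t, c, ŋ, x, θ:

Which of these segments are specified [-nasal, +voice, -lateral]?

Checking each segment against [-nasal], [+voice], [-lateral]: /ð/ (voiced dental fricative), /ɡ/ (voiced velar stop), /ɟ/ (voiced palatal stop), /ʁ/ (voiced uvular fricative), /b/ (voiced bilabial stop), /ɥ/ (labial-palatal glide), among others, satisfy every feature; every other segment in the inventory fails at least one.

ð, ɡ, ɟ, ʁ, b, ɥ, ʒ, w, z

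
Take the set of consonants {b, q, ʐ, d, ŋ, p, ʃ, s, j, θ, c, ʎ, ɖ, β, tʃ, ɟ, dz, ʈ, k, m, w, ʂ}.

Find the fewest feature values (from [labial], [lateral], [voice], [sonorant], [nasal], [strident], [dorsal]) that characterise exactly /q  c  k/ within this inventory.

/q, c, k/ are all [−voice], [+dorsal], and no other segment in the inventory matches both values. Dropping any one of them over-generates: [+dorsal] alone would also admit /ŋ, j, ʎ, ɟ, …/; [−voice] alone would also admit /p, ʃ, s, θ, …/. No other single listed feature picks out exactly this set either, so fewer than two features will not do.

[−voice, +dorsal]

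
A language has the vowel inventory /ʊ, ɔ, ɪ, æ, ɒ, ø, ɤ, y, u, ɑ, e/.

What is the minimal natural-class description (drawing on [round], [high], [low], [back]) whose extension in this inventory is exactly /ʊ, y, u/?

[+high, +round]

The class [+high], [+round] has exactly /ʊ, y, u/ as its extension in this inventory. No smaller conjunction from the listed features achieves this: [+round] alone would also admit /ɔ, ɒ, ø/; [+high] alone would also admit /ɪ/; and checking the remaining single features turns up none with this extension.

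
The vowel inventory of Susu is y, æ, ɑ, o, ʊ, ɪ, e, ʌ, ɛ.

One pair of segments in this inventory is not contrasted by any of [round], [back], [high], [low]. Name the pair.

e, ɛ

Both /e/ and /ɛ/ are [−round], [−back], [−high], [−low]. Since the list omits [tense] — which does distinguish the mid front unrounded tense vowel from the mid front unrounded lax vowel — this pair collapses; all other pairs remain distinct.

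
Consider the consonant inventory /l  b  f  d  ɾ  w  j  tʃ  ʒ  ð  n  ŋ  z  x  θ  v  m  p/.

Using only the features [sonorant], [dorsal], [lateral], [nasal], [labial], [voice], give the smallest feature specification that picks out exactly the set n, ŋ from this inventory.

[+nasal, -labial]

Every target segment is [+nasal], [-labial]; each remaining inventory member fails at least one of these. Each conjunct is needed — [-labial] alone would also admit /l, d, ɾ, j, …/; [+nasal] alone would also admit /m/ — and no other single listed feature has exactly this extension, so two is the minimum.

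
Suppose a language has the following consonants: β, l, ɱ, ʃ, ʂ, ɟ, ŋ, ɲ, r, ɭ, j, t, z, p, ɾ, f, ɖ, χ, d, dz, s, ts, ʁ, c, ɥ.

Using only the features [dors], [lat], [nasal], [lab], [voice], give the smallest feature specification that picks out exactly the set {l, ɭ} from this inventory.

/l, ɭ/ are exactly the [+lateral] segments in the inventory, so a single feature suffices.

[+lat]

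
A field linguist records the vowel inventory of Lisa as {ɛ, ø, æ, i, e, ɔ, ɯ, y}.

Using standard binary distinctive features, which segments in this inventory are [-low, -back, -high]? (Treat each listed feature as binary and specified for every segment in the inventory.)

Checking each segment against [-low], [-back], [-high]: /ɛ/ (mid front unrounded lax vowel), /ø/ (mid front rounded tense vowel), /e/ (mid front unrounded tense vowel) satisfy every feature; every other segment in the inventory fails at least one.

ɛ, ø, e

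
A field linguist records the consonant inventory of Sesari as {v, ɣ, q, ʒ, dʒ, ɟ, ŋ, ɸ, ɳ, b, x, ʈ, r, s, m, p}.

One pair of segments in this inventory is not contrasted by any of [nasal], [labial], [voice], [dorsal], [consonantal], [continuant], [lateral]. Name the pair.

/r/ (alveolar trill) and /ʒ/ (voiced postalveolar fricative) are both [−nasal], [−labial], [+voice], [−dorsal], [+consonantal], [+continuant], [−lateral], so none of the listed features separates them. (They do differ in [sonorant], [strident] and [anterior], which are not among the given features.) Every other pair in the inventory differs on at least one listed feature.

r, ʒ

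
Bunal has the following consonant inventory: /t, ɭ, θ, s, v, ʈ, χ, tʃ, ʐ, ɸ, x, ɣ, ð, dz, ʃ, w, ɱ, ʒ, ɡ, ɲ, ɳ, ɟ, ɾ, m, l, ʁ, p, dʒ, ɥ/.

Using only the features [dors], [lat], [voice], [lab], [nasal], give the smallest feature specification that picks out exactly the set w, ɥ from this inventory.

[+lab, +dors]

The class [+labial], [+dorsal] has exactly /w, ɥ/ as its extension in this inventory. No smaller conjunction from the listed features achieves this: [+dorsal] alone would also admit /χ, x, ɣ, ɡ, …/; [+labial] alone would also admit /v, ɸ, ɱ, m, …/; and checking the remaining single features turns up none with this extension.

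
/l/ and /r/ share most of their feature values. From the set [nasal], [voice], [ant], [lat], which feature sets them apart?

[lateral]

The two segments share [−nasal], [+voice], [+anterior]. The only feature from the list on which they differ: /l/ is [+lateral] while /r/ is [−lateral].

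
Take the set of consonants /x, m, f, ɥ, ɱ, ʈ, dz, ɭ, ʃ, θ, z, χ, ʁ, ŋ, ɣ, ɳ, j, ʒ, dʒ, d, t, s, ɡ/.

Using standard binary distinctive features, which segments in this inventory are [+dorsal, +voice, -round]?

Checking each segment against [+dorsal], [+voice], [-round]: /ʁ/ (voiced uvular fricative), /ŋ/ (velar nasal), /ɣ/ (voiced velar fricative), /j/ (palatal glide), /ɡ/ (voiced velar stop) satisfy every feature; every other segment in the inventory fails at least one.

ʁ, ŋ, ɣ, j, ɡ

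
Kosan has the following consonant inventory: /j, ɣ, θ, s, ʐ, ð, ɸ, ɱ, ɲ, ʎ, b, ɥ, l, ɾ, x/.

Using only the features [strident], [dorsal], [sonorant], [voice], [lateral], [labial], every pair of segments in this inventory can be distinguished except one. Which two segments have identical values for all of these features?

ɲ, j

On the given features, /ɲ/ and /j/ have an identical profile: [−strident], [+dorsal], [+sonorant], [+voice], [−lateral], [−labial]. No other two segments in the inventory coincide on all 6 features. (They do differ in [nasal] and [continuant], which are not among the given features.)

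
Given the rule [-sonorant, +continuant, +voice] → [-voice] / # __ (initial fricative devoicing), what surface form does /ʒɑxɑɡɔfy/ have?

Only the initial segment /ʒ/ is both word-initial and matches the structural description. It is a voiced postalveolar fricative, so [-sonorant, +continuant, +voice] holds; changing it to [-voice] with all other features held fixed yields /ʃ/ (voiceless postalveolar fricative). No other segment meets both the structural description and the environment, so the output is [ʃɑxɑɡɔfy].

[ʃɑxɑɡɔfy]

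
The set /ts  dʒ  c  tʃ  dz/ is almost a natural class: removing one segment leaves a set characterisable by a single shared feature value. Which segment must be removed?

The remaining segments after removing /c/ share [+delayed release]; /c/ (voiceless palatal stop) is [−delayed release]. For every other candidate removal, the leftover set fails to share any single feature value that the removed segment lacks.

c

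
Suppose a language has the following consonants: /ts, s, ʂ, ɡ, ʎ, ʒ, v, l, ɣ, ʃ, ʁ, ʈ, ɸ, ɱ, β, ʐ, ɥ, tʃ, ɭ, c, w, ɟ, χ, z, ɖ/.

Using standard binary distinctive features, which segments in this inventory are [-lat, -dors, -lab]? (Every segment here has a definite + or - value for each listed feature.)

ts, s, ʂ, ʒ, ʃ, ʈ, ʐ, tʃ, z, ɖ

The [-lateral] segments are /ts, s, ʂ, ɡ, ʒ, v, ɣ, ʃ, ʁ, ʈ, ɸ, ɱ, β, ʐ, ɥ, tʃ, c, w, ɟ, χ, z, ɖ/.
Intersecting with [-dorsal] gives /ts, s, ʂ, ʒ, v, ʃ, ʈ, ɸ, ɱ, β, ʐ, tʃ, z, ɖ/.
Intersecting with [-labial] leaves /ts, s, ʂ, ʒ, ʃ, ʈ, ʐ, tʃ, z, ɖ/.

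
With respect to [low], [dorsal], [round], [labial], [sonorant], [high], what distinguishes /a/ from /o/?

[labial], [round], [low]

/a/ (low unrounded vowel) and /o/ (mid back rounded tense vowel) agree on [+dorsal], [+sonorant], [-high]. They differ on [labial] (/a/ [-], /o/ [+]), [round] (/a/ [-], /o/ [+]), [low] (/a/ [+], /o/ [-]).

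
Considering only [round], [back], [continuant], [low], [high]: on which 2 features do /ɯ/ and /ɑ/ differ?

The two segments share [−round], [+back], [+continuant]. The only features from the list on which they differ: /ɯ/ is [+high] while /ɑ/ is [−high]; /ɯ/ is [−low] while /ɑ/ is [+low].

[high], [low]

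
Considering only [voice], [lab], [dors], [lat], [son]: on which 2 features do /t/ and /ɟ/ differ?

[voice], [dorsal]

/t/ (voiceless alveolar stop) and /ɟ/ (voiced palatal stop) agree on [−labial], [−lateral], [−sonorant]. They differ on [voice] (/t/ [−], /ɟ/ [+]), [dorsal] (/t/ [−], /ɟ/ [+]).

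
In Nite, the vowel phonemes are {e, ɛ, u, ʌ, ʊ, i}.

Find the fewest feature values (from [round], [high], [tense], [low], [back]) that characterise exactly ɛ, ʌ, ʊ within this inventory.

Every target segment is [-tense] and no other inventory member is, so one feature is enough.

[-tense]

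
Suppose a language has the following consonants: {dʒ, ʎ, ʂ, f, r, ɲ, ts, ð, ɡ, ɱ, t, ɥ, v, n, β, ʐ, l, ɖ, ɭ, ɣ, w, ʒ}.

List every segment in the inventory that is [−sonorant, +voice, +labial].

Checking each segment against [−sonorant], [+voice], [+labial]: /v/ (voiced labiodental fricative), /β/ (voiced bilabial fricative) satisfy every feature; every other segment in the inventory fails at least one.

v, β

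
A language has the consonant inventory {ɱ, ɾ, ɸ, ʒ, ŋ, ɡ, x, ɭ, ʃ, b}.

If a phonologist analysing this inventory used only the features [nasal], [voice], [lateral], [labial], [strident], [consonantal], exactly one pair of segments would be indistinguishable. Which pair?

ɡ, ɾ

Both /ɡ/ and /ɾ/ are [−nasal], [+voice], [−lateral], [−labial], [−strident], [+consonantal]. Since the list omits [sonorant], [coronal] and [dorsal] — which do distinguish the voiced velar stop from the alveolar tap — this pair collapses; all other pairs remain distinct.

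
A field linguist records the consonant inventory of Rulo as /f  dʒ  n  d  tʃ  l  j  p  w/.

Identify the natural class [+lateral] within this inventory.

l

The feature [lateral] marks segments produced with airflow around the side(s) of the tongue. In this inventory /l/ has that property, so it is [+lateral]; /f, dʒ, n, d, tʃ, j, p, w/ are [-lateral].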